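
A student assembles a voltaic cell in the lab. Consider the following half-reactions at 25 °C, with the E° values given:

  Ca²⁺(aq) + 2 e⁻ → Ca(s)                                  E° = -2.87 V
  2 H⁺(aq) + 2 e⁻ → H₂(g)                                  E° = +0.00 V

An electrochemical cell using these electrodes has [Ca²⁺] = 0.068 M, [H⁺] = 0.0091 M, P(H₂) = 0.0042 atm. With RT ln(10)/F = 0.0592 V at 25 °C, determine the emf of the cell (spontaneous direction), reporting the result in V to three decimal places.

H⁺/H₂ is the cathode (higher E°), Ca²⁺/Ca the anode: E°cell = +0.00 − (-2.87) = +2.87 V, n = 2.
Overall: 2 H⁺(aq) + Ca(s) → H₂(g) + Ca²⁺(aq)
Q = P(H₂)·[Ca²⁺] / ([H⁺]^2); log Q = 0.538.
E = E° − (0.0592/n) log Q = +2.87 − (0.0592/2)(0.538) = +2.854 V.

+2.854 V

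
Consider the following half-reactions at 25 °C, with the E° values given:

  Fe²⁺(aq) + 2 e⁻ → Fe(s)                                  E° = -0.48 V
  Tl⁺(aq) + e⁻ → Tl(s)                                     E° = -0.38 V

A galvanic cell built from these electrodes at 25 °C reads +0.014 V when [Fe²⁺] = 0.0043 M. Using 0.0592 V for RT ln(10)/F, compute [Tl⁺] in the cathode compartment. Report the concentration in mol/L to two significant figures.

Tl⁺/Tl is the cathode, Fe²⁺/Fe the anode: E°cell = +0.10 V, n = 2.
Overall reaction: 2 Tl⁺(aq) + Fe(s) → 2 Tl(s) + Fe²⁺(aq); Q = [Fe²⁺]^1/[Tl⁺]^2.
From E = E° − (0.0592/n) log Q: log Q = (E° − E)·n/0.0592 = (+0.10 − (+0.014))·2/0.0592 = 2.9054.
So 2·log[Tl⁺] = 1·log(0.0043) − log Q = -2.3665 − (2.9054) = -5.2719; log[Tl⁺] = -5.2719 / 2 = -2.6359; [Tl⁺] = 10^(-2.6359) ≈ 0.0023 M.

0.0023 M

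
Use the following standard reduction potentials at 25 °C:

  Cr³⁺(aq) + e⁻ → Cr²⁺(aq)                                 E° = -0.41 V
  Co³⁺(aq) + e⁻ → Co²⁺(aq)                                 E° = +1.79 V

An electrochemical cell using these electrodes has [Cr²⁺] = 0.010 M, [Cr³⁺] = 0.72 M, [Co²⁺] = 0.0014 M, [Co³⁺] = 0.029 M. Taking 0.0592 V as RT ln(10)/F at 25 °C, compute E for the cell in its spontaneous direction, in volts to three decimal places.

Co³⁺/Co²⁺ is the cathode (higher E°), Cr³⁺/Cr²⁺ the anode: E°cell = +1.79 − (-0.41) = +2.20 V, n = 1.
Overall: Co³⁺(aq) + Cr²⁺(aq) → Co²⁺(aq) + Cr³⁺(aq)
Q = [Co²⁺]·[Cr³⁺] / ([Co³⁺]·[Cr²⁺]); log Q = 0.541.
E = E° − (0.0592/n) log Q = +2.20 − (0.0592/1)(0.541) = +2.168 V.

+2.168 V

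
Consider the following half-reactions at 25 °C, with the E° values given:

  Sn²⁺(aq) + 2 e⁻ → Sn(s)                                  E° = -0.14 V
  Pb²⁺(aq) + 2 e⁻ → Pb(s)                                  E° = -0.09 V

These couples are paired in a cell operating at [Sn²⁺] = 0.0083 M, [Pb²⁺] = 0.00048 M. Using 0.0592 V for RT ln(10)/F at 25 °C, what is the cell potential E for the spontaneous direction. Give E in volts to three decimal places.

Pb²⁺/Pb is the cathode (higher E°), Sn²⁺/Sn the anode: E°cell = -0.09 − (-0.14) = +0.05 V, n = 2.
Overall: Pb²⁺(aq) + Sn(s) → Pb(s) + Sn²⁺(aq)
Q = [Sn²⁺] / ([Pb²⁺]); log Q = 1.238.
E = E° − (0.0592/n) log Q = +0.05 − (0.0592/2)(1.238) = +0.013 V.

+0.013 V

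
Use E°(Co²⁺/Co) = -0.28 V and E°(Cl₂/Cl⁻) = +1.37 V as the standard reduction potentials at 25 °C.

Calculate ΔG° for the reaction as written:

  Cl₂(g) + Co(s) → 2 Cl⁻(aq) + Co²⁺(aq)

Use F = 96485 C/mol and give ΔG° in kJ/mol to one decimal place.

As written, Cl₂/Cl⁻ is reduced (cathode) and Co²⁺/Co is oxidised (anode), so E°cell = (+1.37) − (-0.28) = +1.65 V.
Balancing electrons gives n = 2.
ΔG° = −nFE° = −(2)(96485)(+1.65) = -318,400 J = -318.4 kJ/mol.

-318.4 kJ/mol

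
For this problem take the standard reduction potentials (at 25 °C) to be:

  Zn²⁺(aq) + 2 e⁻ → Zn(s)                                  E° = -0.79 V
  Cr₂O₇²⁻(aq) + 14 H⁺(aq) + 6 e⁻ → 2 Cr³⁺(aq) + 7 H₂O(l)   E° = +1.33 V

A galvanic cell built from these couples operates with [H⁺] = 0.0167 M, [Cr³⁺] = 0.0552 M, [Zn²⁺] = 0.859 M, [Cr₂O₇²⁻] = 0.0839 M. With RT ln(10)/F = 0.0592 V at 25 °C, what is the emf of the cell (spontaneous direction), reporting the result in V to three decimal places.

+1.891 V

Cr₂O₇²⁻/Cr³⁺ is the cathode (higher E°), Zn²⁺/Zn the anode: E°cell = +1.33 − (-0.79) = +2.12 V, n = 6.
Overall: Cr₂O₇²⁻(aq) + 14 H⁺(aq) + 3 Zn(s) → 2 Cr³⁺(aq) + 7 H₂O(l) + 3 Zn²⁺(aq)
Q = [Cr³⁺]^2·[Zn²⁺]^3 / ([Cr₂O₇²⁻]·[H⁺]^14); log Q = 23.244.
E = E° − (0.0592/n) log Q = +2.12 − (0.0592/6)(23.244) = +1.891 V.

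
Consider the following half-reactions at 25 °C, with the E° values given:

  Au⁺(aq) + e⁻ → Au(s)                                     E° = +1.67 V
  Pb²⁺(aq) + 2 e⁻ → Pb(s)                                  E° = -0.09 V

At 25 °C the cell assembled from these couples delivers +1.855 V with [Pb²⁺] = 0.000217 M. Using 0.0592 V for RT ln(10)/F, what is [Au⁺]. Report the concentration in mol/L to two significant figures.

0.59 M

Au⁺/Au is the cathode, Pb²⁺/Pb the anode: E°cell = +1.76 V, n = 2.
Overall reaction: 2 Au⁺(aq) + Pb(s) → 2 Au(s) + Pb²⁺(aq); Q = [Pb²⁺]^1/[Au⁺]^2.
From E = E° − (0.0592/n) log Q: log Q = (E° − E)·n/0.0592 = (+1.76 − (+1.855))·2/0.0592 = -3.2095.
So 2·log[Au⁺] = 1·log(0.000217) − log Q = -3.6635 − (-3.2095) = -0.4540; log[Au⁺] = -0.4540 / 2 = -0.2270; [Au⁺] = 10^(-0.2270) ≈ 0.59 M.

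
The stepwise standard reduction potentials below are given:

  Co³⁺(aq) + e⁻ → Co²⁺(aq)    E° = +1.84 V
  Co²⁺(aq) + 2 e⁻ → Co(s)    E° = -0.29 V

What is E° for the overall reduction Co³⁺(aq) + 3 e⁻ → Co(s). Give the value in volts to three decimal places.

+0.420 V

Since ΔG° = −nFE° is additive over sequential reductions, n₃E°₃ = n₁E°₁ + n₂E°₂.
E°₃ = (1×+1.84 + 2×-0.29) / 3 = (+1.260) / 3 = +0.420 V.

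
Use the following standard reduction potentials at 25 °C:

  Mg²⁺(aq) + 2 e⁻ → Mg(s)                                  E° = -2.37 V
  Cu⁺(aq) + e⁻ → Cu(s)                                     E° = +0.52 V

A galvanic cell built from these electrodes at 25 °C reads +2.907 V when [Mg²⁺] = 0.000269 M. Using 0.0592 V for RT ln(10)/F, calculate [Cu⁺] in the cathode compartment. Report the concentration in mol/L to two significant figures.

0.032 M

Cu⁺/Cu is the cathode, Mg²⁺/Mg the anode: E°cell = +2.89 V, n = 2.
Overall reaction: 2 Cu⁺(aq) + Mg(s) → 2 Cu(s) + Mg²⁺(aq); Q = [Mg²⁺]^1/[Cu⁺]^2.
From E = E° − (0.0592/n) log Q: log Q = (E° − E)·n/0.0592 = (+2.89 − (+2.907))·2/0.0592 = -0.5743.
So 2·log[Cu⁺] = 1·log(0.000269) − log Q = -3.5702 − (-0.5743) = -2.9959; log[Cu⁺] = -2.9959 / 2 = -1.4979; [Cu⁺] = 10^(-1.4979) ≈ 0.032 M.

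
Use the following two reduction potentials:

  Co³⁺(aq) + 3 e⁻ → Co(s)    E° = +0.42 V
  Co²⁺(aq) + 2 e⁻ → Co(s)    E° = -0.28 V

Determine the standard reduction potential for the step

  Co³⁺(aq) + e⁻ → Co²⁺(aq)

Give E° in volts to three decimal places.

Sequential free energies add, so n₃E°₃ = n₁E°₁ + n₂E°₂.
With n₃ = 3, and the known step contributing 2×(-0.28) V, the unknown satisfies 1·E° = 3×(+0.42) − 2×(-0.28) = +1.820.
E° = +1.820 / 1 = +1.820 V.

+1.820 V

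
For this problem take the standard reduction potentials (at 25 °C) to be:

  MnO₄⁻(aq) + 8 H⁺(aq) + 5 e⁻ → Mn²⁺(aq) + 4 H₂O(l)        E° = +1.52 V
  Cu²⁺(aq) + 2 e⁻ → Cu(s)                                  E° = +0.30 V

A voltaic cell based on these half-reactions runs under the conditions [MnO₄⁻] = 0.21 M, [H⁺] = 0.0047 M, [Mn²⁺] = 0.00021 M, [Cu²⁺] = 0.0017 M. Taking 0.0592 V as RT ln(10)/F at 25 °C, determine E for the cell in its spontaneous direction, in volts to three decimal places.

+1.117 V

MnO₄⁻/Mn²⁺ is the cathode (higher E°), Cu²⁺/Cu the anode: E°cell = +1.52 − (+0.30) = +1.22 V, n = 10.
Overall: 2 MnO₄⁻(aq) + 16 H⁺(aq) + 5 Cu(s) → 2 Mn²⁺(aq) + 8 H₂O(l) + 5 Cu²⁺(aq)
Q = [Mn²⁺]^2·[Cu²⁺]^5 / ([MnO₄⁻]^2·[H⁺]^16); log Q = 17.399.
E = E° − (0.0592/n) log Q = +1.22 − (0.0592/10)(17.399) = +1.117 V.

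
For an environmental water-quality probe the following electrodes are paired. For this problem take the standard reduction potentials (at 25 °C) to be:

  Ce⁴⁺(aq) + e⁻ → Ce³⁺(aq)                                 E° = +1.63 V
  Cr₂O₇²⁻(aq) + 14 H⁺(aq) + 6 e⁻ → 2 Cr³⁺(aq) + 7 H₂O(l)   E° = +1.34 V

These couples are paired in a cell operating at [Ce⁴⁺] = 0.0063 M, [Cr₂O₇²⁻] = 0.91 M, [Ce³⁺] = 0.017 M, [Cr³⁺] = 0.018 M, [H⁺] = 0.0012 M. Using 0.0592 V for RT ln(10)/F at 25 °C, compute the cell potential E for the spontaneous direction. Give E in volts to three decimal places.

+0.634 V

Ce⁴⁺/Ce³⁺ is the cathode (higher E°), Cr₂O₇²⁻/Cr³⁺ the anode: E°cell = +1.63 − (+1.34) = +0.29 V, n = 6.
Overall: 6 Ce⁴⁺(aq) + 2 Cr³⁺(aq) + 7 H₂O(l) → 6 Ce³⁺(aq) + Cr₂O₇²⁻(aq) + 14 H⁺(aq)
Q = [Ce³⁺]^6·[Cr₂O₇²⁻]·[H⁺]^14 / ([Ce⁴⁺]^6·[Cr³⁺]^2); log Q = -34.856.
E = E° − (0.0592/n) log Q = +0.29 − (0.0592/6)(-34.856) = +0.634 V.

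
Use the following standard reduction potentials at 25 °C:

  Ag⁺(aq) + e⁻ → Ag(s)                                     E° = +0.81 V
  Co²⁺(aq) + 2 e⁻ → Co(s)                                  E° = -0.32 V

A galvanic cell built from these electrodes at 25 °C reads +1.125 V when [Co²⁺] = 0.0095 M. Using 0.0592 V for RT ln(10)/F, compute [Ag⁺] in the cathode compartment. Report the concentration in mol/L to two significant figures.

Ag⁺/Ag is the cathode, Co²⁺/Co the anode: E°cell = +1.13 V, n = 2.
Overall reaction: 2 Ag⁺(aq) + Co(s) → 2 Ag(s) + Co²⁺(aq); Q = [Co²⁺]^1/[Ag⁺]^2.
From E = E° − (0.0592/n) log Q: log Q = (E° − E)·n/0.0592 = (+1.13 − (+1.125))·2/0.0592 = 0.1689.
So 2·log[Ag⁺] = 1·log(0.0095) − log Q = -2.0223 − (0.1689) = -2.1912; log[Ag⁺] = -2.1912 / 2 = -1.0956; [Ag⁺] = 10^(-1.0956) ≈ 0.080 M.

0.080 M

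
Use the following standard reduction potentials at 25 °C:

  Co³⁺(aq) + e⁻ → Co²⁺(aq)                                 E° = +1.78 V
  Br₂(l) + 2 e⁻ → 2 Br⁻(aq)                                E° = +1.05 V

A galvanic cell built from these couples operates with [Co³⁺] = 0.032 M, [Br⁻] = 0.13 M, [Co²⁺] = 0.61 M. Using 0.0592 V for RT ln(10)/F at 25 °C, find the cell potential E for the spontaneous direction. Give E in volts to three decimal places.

Co³⁺/Co²⁺ is the cathode (higher E°), Br₂/Br⁻ the anode: E°cell = +1.78 − (+1.05) = +0.73 V, n = 2.
Overall: 2 Co³⁺(aq) + 2 Br⁻(aq) → 2 Co²⁺(aq) + Br₂(l)
Q = [Co²⁺]^2 / ([Co³⁺]^2·[Br⁻]^2); log Q = 4.332.
E = E° − (0.0592/n) log Q = +0.73 − (0.0592/2)(4.332) = +0.602 V.

+0.602 V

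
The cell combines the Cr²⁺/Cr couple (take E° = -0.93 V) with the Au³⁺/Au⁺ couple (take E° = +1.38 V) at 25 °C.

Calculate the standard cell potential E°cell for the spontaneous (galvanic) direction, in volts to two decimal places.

+2.31 V

The Au³⁺/Au⁺ couple has the higher reduction potential, so it is the cathode; Cr²⁺/Cr is oxidised at the anode.
E°cell = E°(cathode) − E°(anode) = (+1.38) − (-0.93) = +2.31 V.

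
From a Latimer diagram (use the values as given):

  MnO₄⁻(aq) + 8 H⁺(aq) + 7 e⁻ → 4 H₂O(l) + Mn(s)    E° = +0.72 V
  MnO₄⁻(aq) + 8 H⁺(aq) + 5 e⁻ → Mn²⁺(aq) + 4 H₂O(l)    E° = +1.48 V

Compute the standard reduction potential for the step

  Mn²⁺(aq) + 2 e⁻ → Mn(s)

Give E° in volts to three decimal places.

-1.180 V

Sequential free energies add, so n₃E°₃ = n₁E°₁ + n₂E°₂.
With n₃ = 7, and the known step contributing 5×(+1.48) V, the unknown satisfies 2·E° = 7×(+0.72) − 5×(+1.48) = -2.360.
E° = -2.360 / 2 = -1.180 V.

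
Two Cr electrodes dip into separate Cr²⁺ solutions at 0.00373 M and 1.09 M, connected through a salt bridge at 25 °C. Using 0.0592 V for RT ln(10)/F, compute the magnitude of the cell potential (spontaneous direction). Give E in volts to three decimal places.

For a concentration cell E°cell = 0. The 1.09 M side is the cathode (reduction is favoured where [Cr²⁺] is higher).
With n = 2, E = −(0.0592/2) log([Cr²⁺]ₐₙ/[Cr²⁺]꜀ₐₜ) = −(0.0592/2) log(0.00373/1.09) = −(0.0592/2)(-2.466) = +0.073 V.

+0.073 V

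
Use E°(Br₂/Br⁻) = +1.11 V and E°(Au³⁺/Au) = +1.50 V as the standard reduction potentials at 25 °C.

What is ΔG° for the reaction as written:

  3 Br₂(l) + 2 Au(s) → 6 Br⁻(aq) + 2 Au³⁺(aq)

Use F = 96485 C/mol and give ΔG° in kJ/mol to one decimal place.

As written, Br₂/Br⁻ is reduced (cathode) and Au³⁺/Au is oxidised (anode), so E°cell = (+1.11) − (+1.50) = -0.39 V.
Balancing electrons gives n = 6.
ΔG° = −nFE° = −(6)(96485)(-0.39) = 225,775 J = +225.8 kJ/mol.

+225.8 kJ/mol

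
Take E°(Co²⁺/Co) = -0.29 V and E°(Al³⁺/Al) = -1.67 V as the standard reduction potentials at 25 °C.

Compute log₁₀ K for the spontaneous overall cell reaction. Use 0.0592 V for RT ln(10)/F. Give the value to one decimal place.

139.9

Cathode: Co²⁺/Co; anode: Al³⁺/Al. E°cell = +1.38 V, n = 6.
log K = nE°cell / 0.0592 = (6)(+1.38) / 0.0592 = 139.9.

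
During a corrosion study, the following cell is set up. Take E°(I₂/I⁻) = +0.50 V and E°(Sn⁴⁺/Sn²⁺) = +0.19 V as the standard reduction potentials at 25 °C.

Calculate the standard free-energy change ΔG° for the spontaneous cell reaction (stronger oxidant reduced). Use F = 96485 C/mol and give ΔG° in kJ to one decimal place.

I₂/I⁻ (E° = +0.50 V) is the cathode; Sn⁴⁺/Sn²⁺ (E° = +0.19 V) is the anode, so E°cell = +0.31 V.
Balancing electrons gives n = 2 (lcm of 2 and 2).
ΔG° = −nFE° = −(2)(96485)(+0.31) = -59,821 J = -59.8 kJ.

-59.8 kJ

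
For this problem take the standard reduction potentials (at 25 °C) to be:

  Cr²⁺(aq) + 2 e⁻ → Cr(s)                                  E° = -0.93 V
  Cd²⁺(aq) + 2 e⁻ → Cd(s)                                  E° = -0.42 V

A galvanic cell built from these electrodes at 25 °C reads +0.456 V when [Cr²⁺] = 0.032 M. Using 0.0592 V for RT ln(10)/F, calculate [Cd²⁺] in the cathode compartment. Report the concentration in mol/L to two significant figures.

0.00048 M

Cd²⁺/Cd is the cathode, Cr²⁺/Cr the anode: E°cell = +0.51 V, n = 2.
Overall reaction: Cd²⁺(aq) + Cr(s) → Cd(s) + Cr²⁺(aq); Q = [Cr²⁺]^1/[Cd²⁺]^1.
From E = E° − (0.0592/n) log Q: log Q = (E° − E)·n/0.0592 = (+0.51 − (+0.456))·2/0.0592 = 1.8243.
So 1·log[Cd²⁺] = 1·log(0.032) − log Q = -1.4949 − (1.8243) = -3.3192; [Cd²⁺] = 10^(-3.3192) ≈ 0.00048 M.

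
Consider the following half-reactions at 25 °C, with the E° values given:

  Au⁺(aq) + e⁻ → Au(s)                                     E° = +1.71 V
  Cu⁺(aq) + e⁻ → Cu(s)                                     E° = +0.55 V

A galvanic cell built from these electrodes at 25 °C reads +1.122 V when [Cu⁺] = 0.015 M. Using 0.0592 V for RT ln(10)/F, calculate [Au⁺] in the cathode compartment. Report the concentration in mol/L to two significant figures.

Au⁺/Au is the cathode, Cu⁺/Cu the anode: E°cell = +1.16 V, n = 1.
Overall reaction: Au⁺(aq) + Cu(s) → Au(s) + Cu⁺(aq); Q = [Cu⁺]^1/[Au⁺]^1.
From E = E° − (0.0592/n) log Q: log Q = (E° − E)·n/0.0592 = (+1.16 − (+1.122))·1/0.0592 = 0.6419.
So 1·log[Au⁺] = 1·log(0.015) − log Q = -1.8239 − (0.6419) = -2.4658; [Au⁺] = 10^(-2.4658) ≈ 0.0034 M.

0.0034 M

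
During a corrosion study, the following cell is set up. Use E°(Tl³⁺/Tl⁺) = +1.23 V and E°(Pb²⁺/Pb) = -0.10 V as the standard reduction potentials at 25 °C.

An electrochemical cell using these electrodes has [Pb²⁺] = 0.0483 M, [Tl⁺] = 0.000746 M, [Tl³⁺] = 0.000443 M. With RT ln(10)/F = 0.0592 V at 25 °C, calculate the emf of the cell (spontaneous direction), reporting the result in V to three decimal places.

Tl³⁺/Tl⁺ is the cathode (higher E°), Pb²⁺/Pb the anode: E°cell = +1.23 − (-0.10) = +1.33 V, n = 2.
Overall: Tl³⁺(aq) + Pb(s) → Tl⁺(aq) + Pb²⁺(aq)
Q = [Tl⁺]·[Pb²⁺] / ([Tl³⁺]); log Q = -1.090.
E = E° − (0.0592/n) log Q = +1.33 − (0.0592/2)(-1.090) = +1.362 V.

+1.362 V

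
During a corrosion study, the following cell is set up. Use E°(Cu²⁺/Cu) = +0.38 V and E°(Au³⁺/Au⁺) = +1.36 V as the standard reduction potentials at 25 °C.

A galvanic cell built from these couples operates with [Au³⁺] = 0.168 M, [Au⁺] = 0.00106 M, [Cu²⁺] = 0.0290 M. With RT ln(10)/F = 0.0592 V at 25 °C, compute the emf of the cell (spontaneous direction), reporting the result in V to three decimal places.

+1.091 V

Au³⁺/Au⁺ is the cathode (higher E°), Cu²⁺/Cu the anode: E°cell = +1.36 − (+0.38) = +0.98 V, n = 2.
Overall: Au³⁺(aq) + Cu(s) → Au⁺(aq) + Cu²⁺(aq)
Q = [Au⁺]·[Cu²⁺] / ([Au³⁺]); log Q = -3.738.
E = E° − (0.0592/n) log Q = +0.98 − (0.0592/2)(-3.738) = +1.091 V.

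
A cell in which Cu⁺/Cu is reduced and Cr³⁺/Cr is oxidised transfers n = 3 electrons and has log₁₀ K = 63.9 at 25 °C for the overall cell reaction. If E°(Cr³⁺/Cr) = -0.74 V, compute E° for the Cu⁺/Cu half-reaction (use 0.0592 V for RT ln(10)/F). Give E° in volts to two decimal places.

+0.52 V

E°cell = (0.0592/n)·log K = (0.0592/3)(63.9) = +1.261 V.
Since Cu⁺/Cu is the cathode and Cr³⁺/Cr the anode, E°cell = E°(Cu⁺/Cu) − E°(Cr³⁺/Cr).
So E°(Cu⁺/Cu) = E°cell + E°(Cr³⁺/Cr) = +1.261 + (-0.74) = +0.52 V.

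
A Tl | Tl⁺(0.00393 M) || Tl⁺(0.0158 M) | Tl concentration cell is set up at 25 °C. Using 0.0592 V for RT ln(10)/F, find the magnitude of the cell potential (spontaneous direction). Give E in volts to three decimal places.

For a concentration cell E°cell = 0. The 0.0158 M side is the cathode (reduction is favoured where [Tl⁺] is higher).
With n = 1, E = −(0.0592/1) log([Tl⁺]ₐₙ/[Tl⁺]꜀ₐₜ) = −(0.0592/1) log(0.00393/0.0158) = −(0.0592/1)(-0.604) = +0.036 V.

+0.036 V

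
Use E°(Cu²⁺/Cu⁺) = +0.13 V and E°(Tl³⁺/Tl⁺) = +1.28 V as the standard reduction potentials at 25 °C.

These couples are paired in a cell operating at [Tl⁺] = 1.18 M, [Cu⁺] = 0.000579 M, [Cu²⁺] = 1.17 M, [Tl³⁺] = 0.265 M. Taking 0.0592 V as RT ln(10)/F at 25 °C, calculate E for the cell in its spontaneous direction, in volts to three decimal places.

+0.935 V

Tl³⁺/Tl⁺ is the cathode (higher E°), Cu²⁺/Cu⁺ the anode: E°cell = +1.28 − (+0.13) = +1.15 V, n = 2.
Overall: Tl³⁺(aq) + 2 Cu⁺(aq) → Tl⁺(aq) + 2 Cu²⁺(aq)
Q = [Tl⁺]·[Cu²⁺]^2 / ([Tl³⁺]·[Cu⁺]^2); log Q = 7.260.
E = E° − (0.0592/n) log Q = +1.15 − (0.0592/2)(7.260) = +0.935 V.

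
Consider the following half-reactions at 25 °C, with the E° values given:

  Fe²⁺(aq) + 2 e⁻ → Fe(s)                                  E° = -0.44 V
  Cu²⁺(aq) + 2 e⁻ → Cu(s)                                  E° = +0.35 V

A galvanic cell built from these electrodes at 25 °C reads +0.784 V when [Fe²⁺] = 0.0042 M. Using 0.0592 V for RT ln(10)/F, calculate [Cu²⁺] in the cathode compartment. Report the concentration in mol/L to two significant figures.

0.0026 M

Cu²⁺/Cu is the cathode, Fe²⁺/Fe the anode: E°cell = +0.79 V, n = 2.
Overall reaction: Cu²⁺(aq) + Fe(s) → Cu(s) + Fe²⁺(aq); Q = [Fe²⁺]^1/[Cu²⁺]^1.
From E = E° − (0.0592/n) log Q: log Q = (E° − E)·n/0.0592 = (+0.79 − (+0.784))·2/0.0592 = 0.2027.
So 1·log[Cu²⁺] = 1·log(0.0042) − log Q = -2.3768 − (0.2027) = -2.5795; [Cu²⁺] = 10^(-2.5795) ≈ 0.0026 M.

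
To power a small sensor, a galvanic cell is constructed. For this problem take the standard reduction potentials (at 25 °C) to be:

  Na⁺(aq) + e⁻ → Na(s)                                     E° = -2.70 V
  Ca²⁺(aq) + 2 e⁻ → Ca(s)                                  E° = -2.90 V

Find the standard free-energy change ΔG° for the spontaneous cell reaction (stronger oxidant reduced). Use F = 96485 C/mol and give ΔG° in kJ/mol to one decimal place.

-38.6 kJ/mol

Na⁺/Na (E° = -2.70 V) is the cathode; Ca²⁺/Ca (E° = -2.90 V) is the anode, so E°cell = +0.20 V.
Balancing electrons gives n = 2 (lcm of 1 and 2).
ΔG° = −nFE° = −(2)(96485)(+0.20) = -38,594 J = -38.6 kJ/mol.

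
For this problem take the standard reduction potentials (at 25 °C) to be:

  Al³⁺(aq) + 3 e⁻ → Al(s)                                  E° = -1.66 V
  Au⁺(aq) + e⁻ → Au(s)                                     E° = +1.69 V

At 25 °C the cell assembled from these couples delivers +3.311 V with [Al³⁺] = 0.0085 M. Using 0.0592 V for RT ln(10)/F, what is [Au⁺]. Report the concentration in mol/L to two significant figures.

0.045 M

Au⁺/Au is the cathode, Al³⁺/Al the anode: E°cell = +3.35 V, n = 3.
Overall reaction: 3 Au⁺(aq) + Al(s) → 3 Au(s) + Al³⁺(aq); Q = [Al³⁺]^1/[Au⁺]^3.
From E = E° − (0.0592/n) log Q: log Q = (E° − E)·n/0.0592 = (+3.35 − (+3.311))·3/0.0592 = 1.9764.
So 3·log[Au⁺] = 1·log(0.0085) − log Q = -2.0706 − (1.9764) = -4.0470; log[Au⁺] = -4.0470 / 3 = -1.3490; [Au⁺] = 10^(-1.3490) ≈ 0.045 M.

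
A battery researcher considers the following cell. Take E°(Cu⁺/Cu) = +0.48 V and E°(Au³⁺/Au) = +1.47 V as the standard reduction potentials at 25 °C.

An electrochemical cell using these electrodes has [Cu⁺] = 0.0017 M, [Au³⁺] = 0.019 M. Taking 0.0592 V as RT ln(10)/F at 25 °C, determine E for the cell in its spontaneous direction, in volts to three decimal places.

+1.120 V

Au³⁺/Au is the cathode (higher E°), Cu⁺/Cu the anode: E°cell = +1.47 − (+0.48) = +0.99 V, n = 3.
Overall: Au³⁺(aq) + 3 Cu(s) → Au(s) + 3 Cu⁺(aq)
Q = [Cu⁺]^3 / ([Au³⁺]); log Q = -6.587.
E = E° − (0.0592/n) log Q = +0.99 − (0.0592/3)(-6.587) = +1.120 V.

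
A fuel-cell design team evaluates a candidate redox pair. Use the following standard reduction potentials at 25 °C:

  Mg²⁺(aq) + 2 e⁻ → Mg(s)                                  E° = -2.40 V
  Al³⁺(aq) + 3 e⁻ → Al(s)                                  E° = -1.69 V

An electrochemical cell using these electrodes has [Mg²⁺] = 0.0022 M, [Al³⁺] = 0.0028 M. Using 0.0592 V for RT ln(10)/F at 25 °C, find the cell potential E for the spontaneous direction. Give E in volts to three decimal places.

+0.738 V

Al³⁺/Al is the cathode (higher E°), Mg²⁺/Mg the anode: E°cell = -1.69 − (-2.40) = +0.71 V, n = 6.
Overall: 2 Al³⁺(aq) + 3 Mg(s) → 2 Al(s) + 3 Mg²⁺(aq)
Q = [Mg²⁺]^3 / ([Al³⁺]^2); log Q = -2.867.
E = E° − (0.0592/n) log Q = +0.71 − (0.0592/6)(-2.867) = +0.738 V.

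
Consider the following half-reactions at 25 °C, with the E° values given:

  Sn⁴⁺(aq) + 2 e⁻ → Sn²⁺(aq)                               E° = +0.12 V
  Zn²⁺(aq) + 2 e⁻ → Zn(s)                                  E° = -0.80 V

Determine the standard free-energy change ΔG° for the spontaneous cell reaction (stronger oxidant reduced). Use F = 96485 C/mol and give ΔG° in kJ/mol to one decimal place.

Sn⁴⁺/Sn²⁺ (E° = +0.12 V) is the cathode; Zn²⁺/Zn (E° = -0.80 V) is the anode, so E°cell = +0.92 V.
Balancing electrons gives n = 2 (lcm of 2 and 2).
ΔG° = −nFE° = −(2)(96485)(+0.92) = -177,532 J = -177.5 kJ/mol.

-177.5 kJ/mol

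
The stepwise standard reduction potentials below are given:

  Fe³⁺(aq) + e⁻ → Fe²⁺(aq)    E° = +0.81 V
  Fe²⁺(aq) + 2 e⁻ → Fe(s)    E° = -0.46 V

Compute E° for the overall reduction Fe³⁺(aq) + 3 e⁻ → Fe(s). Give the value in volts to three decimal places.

Adding the free-energy changes (−nFE°) of the two steps gives −n₃FE°₃ = −n₁FE°₁ − n₂FE°₂.
E°₃ = (1×+0.81 + 2×-0.46) / 3 = (-0.110) / 3 = -0.037 V.

-0.037 V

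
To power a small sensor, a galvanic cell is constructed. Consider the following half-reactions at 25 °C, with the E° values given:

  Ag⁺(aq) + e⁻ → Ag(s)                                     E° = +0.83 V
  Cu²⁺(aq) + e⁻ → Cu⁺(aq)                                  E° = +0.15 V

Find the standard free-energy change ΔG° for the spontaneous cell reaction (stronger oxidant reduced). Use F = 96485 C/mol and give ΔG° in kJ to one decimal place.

Ag⁺/Ag (E° = +0.83 V) is the cathode; Cu²⁺/Cu⁺ (E° = +0.15 V) is the anode, so E°cell = +0.68 V.
Balancing electrons gives n = 1 (lcm of 1 and 1).
ΔG° = −nFE° = −(1)(96485)(+0.68) = -65,610 J = -65.6 kJ.

-65.6 kJ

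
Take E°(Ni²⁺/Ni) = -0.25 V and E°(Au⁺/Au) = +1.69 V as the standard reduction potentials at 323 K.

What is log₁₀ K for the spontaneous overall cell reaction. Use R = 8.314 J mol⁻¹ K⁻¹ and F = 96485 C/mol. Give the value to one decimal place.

Cathode: Au⁺/Au; anode: Ni²⁺/Ni. E°cell = (+1.69) − (-0.25) = +1.94 V, with n = 2.
ΔG° = −nFE° = −RT ln K, so ln K = nFE°/(RT) = (2)(96485)(+1.94) / ((8.314)(323)) = 139.405.
log₁₀ K = 139.405 / ln 10 = 60.5.

60.5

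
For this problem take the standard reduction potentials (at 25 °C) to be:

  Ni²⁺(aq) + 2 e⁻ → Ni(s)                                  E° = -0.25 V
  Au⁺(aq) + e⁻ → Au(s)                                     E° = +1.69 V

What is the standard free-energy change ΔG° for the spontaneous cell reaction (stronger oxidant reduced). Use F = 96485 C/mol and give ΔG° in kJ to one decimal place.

-374.4 kJ

Au⁺/Au (E° = +1.69 V) is the cathode; Ni²⁺/Ni (E° = -0.25 V) is the anode, so E°cell = +1.94 V.
Balancing electrons gives n = 2 (lcm of 1 and 2).
ΔG° = −nFE° = −(2)(96485)(+1.94) = -374,362 J = -374.4 kJ.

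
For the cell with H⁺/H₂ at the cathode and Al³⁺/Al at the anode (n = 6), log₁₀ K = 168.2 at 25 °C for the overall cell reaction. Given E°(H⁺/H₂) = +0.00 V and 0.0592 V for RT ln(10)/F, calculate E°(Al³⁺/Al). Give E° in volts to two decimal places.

-1.66 V

E°cell = (0.0592/n)·log K = (0.0592/6)(168.2) = +1.660 V.
Since H⁺/H₂ is the cathode and Al³⁺/Al the anode, E°cell = E°(H⁺/H₂) − E°(Al³⁺/Al).
So E°(Al³⁺/Al) = E°(H⁺/H₂) − E°cell = (+0.00) − (+1.660) = -1.66 V.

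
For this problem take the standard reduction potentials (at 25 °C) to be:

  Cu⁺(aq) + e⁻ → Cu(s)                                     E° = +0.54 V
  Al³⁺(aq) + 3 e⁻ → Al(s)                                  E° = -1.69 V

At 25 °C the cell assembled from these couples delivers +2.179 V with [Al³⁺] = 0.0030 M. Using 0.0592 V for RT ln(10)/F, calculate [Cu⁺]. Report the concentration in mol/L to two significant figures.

0.020 M

Cu⁺/Cu is the cathode, Al³⁺/Al the anode: E°cell = +2.23 V, n = 3.
Overall reaction: 3 Cu⁺(aq) + Al(s) → 3 Cu(s) + Al³⁺(aq); Q = [Al³⁺]^1/[Cu⁺]^3.
From E = E° − (0.0592/n) log Q: log Q = (E° − E)·n/0.0592 = (+2.23 − (+2.179))·3/0.0592 = 2.5845.
So 3·log[Cu⁺] = 1·log(0.003) − log Q = -2.5229 − (2.5845) = -5.1074; log[Cu⁺] = -5.1074 / 3 = -1.7025; [Cu⁺] = 10^(-1.7025) ≈ 0.020 M.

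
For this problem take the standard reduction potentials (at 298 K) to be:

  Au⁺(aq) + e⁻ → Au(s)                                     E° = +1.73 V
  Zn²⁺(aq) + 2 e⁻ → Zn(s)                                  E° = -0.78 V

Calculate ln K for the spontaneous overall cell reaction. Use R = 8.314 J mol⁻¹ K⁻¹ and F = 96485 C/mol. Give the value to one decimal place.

Cathode: Au⁺/Au; anode: Zn²⁺/Zn. E°cell = (+1.73) − (-0.78) = +2.51 V, with n = 2.
ΔG° = −nFE° = −RT ln K, so ln K = nFE°/(RT) = (2)(96485)(+2.51) / ((8.314)(298)) = 195.496.

195.5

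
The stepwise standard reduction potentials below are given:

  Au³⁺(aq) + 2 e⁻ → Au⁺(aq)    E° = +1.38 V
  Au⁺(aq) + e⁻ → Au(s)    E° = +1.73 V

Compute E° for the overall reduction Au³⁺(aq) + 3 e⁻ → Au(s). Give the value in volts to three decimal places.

Standard free energies of sequential steps add: ΔG°₃ = ΔG°₁ + ΔG°₂, so n₃E°₃ = n₁E°₁ + n₂E°₂.
E°₃ = (2×+1.38 + 1×+1.73) / 3 = (+4.490) / 3 = +1.497 V.

+1.497 V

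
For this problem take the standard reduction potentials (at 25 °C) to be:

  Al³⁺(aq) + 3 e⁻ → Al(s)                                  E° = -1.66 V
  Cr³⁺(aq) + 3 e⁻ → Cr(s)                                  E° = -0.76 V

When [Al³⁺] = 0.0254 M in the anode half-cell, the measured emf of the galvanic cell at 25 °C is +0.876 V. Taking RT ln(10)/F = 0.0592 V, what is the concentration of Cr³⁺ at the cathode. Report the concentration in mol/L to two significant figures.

0.0015 M

Cr³⁺/Cr is the cathode, Al³⁺/Al the anode: E°cell = +0.90 V, n = 3.
Overall reaction: Cr³⁺(aq) + Al(s) → Cr(s) + Al³⁺(aq); Q = [Al³⁺]^1/[Cr³⁺]^1.
From E = E° − (0.0592/n) log Q: log Q = (E° − E)·n/0.0592 = (+0.90 − (+0.876))·3/0.0592 = 1.2162.
So 1·log[Cr³⁺] = 1·log(0.0254) − log Q = -1.5952 − (1.2162) = -2.8114; [Cr³⁺] = 10^(-2.8114) ≈ 0.0015 M.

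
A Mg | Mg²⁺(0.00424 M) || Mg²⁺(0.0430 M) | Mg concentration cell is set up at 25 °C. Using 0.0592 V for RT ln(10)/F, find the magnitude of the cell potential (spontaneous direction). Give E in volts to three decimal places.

+0.030 V

For a concentration cell E°cell = 0. The 0.0430 M side is the cathode (reduction is favoured where [Mg²⁺] is higher).
With n = 2, E = −(0.0592/2) log([Mg²⁺]ₐₙ/[Mg²⁺]꜀ₐₜ) = −(0.0592/2) log(0.00424/0.043) = −(0.0592/2)(-1.006) = +0.030 V.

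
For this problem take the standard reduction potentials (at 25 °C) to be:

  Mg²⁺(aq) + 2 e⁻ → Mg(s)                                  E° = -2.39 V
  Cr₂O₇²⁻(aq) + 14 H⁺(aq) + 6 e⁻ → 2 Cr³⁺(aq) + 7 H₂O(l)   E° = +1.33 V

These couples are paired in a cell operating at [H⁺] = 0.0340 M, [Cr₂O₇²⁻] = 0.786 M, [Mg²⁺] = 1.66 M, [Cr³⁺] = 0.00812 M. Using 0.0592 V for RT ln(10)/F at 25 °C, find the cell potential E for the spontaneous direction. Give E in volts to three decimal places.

Cr₂O₇²⁻/Cr³⁺ is the cathode (higher E°), Mg²⁺/Mg the anode: E°cell = +1.33 − (-2.39) = +3.72 V, n = 6.
Overall: Cr₂O₇²⁻(aq) + 14 H⁺(aq) + 3 Mg(s) → 2 Cr³⁺(aq) + 7 H₂O(l) + 3 Mg²⁺(aq)
Q = [Cr³⁺]^2·[Mg²⁺]^3 / ([Cr₂O₇²⁻]·[H⁺]^14); log Q = 17.143.
E = E° − (0.0592/n) log Q = +3.72 − (0.0592/6)(17.143) = +3.551 V.

+3.551 V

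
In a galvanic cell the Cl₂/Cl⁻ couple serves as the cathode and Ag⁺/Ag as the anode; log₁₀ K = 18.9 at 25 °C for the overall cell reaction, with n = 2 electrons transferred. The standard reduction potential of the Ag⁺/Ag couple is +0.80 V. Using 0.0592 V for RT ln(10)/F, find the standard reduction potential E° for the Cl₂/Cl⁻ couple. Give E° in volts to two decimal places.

E°cell = (0.0592/n)·log K = (0.0592/2)(18.9) = +0.559 V.
Since Cl₂/Cl⁻ is the cathode and Ag⁺/Ag the anode, E°cell = E°(Cl₂/Cl⁻) − E°(Ag⁺/Ag).
So E°(Cl₂/Cl⁻) = E°cell + E°(Ag⁺/Ag) = +0.559 + (+0.80) = +1.36 V.

+1.36 V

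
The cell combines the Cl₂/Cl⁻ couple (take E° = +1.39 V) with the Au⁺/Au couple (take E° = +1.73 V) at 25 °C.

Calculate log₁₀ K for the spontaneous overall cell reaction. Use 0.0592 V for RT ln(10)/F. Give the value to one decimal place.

Cathode: Au⁺/Au; anode: Cl₂/Cl⁻. E°cell = +0.34 V, n = 2.
log K = nE°cell / 0.0592 = (2)(+0.34) / 0.0592 = 11.5.

11.5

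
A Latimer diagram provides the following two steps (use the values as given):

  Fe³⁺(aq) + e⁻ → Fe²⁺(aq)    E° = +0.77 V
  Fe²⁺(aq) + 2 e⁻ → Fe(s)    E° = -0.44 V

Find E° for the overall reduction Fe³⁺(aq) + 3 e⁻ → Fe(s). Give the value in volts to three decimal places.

Adding the free-energy changes (−nFE°) of the two steps gives −n₃FE°₃ = −n₁FE°₁ − n₂FE°₂.
E°₃ = (1×+0.77 + 2×-0.44) / 3 = (-0.110) / 3 = -0.037 V.
E° values themselves are not directly additive — weighting by electron count is essential.

-0.037 V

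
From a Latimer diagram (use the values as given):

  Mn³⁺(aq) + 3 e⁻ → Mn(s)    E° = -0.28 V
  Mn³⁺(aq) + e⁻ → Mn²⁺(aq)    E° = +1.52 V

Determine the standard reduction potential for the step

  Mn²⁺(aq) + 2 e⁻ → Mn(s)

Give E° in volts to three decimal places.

-1.180 V

Sequential free energies add, so n₃E°₃ = n₁E°₁ + n₂E°₂.
With n₃ = 3, and the known step contributing 1×(+1.52) V, the unknown satisfies 2·E° = 3×(-0.28) − 1×(+1.52) = -2.360.
E° = -2.360 / 2 = -1.180 V.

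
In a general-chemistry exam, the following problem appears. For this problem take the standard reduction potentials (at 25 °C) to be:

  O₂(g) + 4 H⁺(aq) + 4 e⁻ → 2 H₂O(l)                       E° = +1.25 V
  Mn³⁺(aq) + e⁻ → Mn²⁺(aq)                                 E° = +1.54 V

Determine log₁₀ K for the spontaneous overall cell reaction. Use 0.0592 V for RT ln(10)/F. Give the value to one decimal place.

Cathode: Mn³⁺/Mn²⁺; anode: O₂/H₂O. E°cell = +0.29 V, n = 4.
log K = nE°cell / 0.0592 = (4)(+0.29) / 0.0592 = 19.6.

19.6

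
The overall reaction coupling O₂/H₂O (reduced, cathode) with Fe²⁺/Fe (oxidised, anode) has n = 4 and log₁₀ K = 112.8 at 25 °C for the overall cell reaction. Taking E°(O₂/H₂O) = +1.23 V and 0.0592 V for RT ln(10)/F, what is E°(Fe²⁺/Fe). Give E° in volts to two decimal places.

E°cell = (0.0592/n)·log K = (0.0592/4)(112.8) = +1.669 V.
Since O₂/H₂O is the cathode and Fe²⁺/Fe the anode, E°cell = E°(O₂/H₂O) − E°(Fe²⁺/Fe).
So E°(Fe²⁺/Fe) = E°(O₂/H₂O) − E°cell = (+1.23) − (+1.669) = -0.44 V.

-0.44 V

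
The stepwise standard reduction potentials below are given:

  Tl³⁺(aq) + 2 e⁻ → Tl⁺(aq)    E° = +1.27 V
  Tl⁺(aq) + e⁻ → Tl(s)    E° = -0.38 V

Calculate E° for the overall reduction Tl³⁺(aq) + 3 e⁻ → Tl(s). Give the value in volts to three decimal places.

+0.720 V

Adding the free-energy changes (−nFE°) of the two steps gives −n₃FE°₃ = −n₁FE°₁ − n₂FE°₂.
E°₃ = (2×+1.27 + 1×-0.38) / 3 = (+2.160) / 3 = +0.720 V.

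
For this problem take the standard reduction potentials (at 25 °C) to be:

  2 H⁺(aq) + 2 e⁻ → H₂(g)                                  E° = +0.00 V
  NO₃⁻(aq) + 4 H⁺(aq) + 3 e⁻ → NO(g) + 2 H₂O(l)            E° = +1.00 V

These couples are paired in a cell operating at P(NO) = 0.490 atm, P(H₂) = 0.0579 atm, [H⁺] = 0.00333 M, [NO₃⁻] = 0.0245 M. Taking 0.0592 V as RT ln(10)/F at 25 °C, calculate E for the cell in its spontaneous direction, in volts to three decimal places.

NO₃⁻/NO is the cathode (higher E°), H⁺/H₂ the anode: E°cell = +1.00 − (+0.00) = +1.00 V, n = 6.
Overall: 2 NO₃⁻(aq) + 2 H⁺(aq) + 3 H₂(g) → 2 NO(g) + 4 H₂O(l)
Q = P(NO)^2 / ([NO₃⁻]^2·[H⁺]^2·P(H₂)^3); log Q = 11.269.
E = E° − (0.0592/n) log Q = +1.00 − (0.0592/6)(11.269) = +0.889 V.

+0.889 V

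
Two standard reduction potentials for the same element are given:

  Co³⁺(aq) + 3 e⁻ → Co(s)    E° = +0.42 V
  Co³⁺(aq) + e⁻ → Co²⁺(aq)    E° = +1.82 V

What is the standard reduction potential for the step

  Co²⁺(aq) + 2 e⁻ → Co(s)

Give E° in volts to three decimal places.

Sequential free energies add, so n₃E°₃ = n₁E°₁ + n₂E°₂.
With n₃ = 3, and the known step contributing 1×(+1.82) V, the unknown satisfies 2·E° = 3×(+0.42) − 1×(+1.82) = -0.560.
E° = -0.560 / 2 = -0.280 V.

-0.280 V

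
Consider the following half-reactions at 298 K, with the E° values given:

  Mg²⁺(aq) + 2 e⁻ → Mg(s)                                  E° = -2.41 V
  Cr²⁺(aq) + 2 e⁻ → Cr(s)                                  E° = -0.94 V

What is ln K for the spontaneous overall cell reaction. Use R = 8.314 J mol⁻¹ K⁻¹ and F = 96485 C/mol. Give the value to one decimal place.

Cathode: Cr²⁺/Cr; anode: Mg²⁺/Mg. E°cell = (-0.94) − (-2.41) = +1.47 V, with n = 2.
ΔG° = −nFE° = −RT ln K, so ln K = nFE°/(RT) = (2)(96485)(+1.47) / ((8.314)(298)) = 114.494.

114.5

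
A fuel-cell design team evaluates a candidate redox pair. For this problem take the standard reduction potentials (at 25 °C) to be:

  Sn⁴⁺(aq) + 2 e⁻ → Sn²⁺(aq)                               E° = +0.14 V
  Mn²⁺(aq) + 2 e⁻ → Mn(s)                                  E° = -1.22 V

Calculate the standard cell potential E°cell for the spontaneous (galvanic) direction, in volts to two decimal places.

+1.36 V

The Sn⁴⁺/Sn²⁺ couple has the higher reduction potential, so it is the cathode; Mn²⁺/Mn is oxidised at the anode.
E°cell = E°(cathode) − E°(anode) = (+0.14) − (-1.22) = +1.36 V.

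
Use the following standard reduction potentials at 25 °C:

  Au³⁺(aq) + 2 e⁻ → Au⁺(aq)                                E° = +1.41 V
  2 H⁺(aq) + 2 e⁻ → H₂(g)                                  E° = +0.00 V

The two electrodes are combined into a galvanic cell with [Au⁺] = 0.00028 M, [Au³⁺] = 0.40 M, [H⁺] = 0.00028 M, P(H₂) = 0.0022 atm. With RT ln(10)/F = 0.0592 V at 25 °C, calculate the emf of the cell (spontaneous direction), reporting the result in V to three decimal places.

Au³⁺/Au⁺ is the cathode (higher E°), H⁺/H₂ the anode: E°cell = +1.41 − (+0.00) = +1.41 V, n = 2.
Overall: Au³⁺(aq) + H₂(g) → Au⁺(aq) + 2 H⁺(aq)
Q = [Au⁺]·[H⁺]^2 / ([Au³⁺]·P(H₂)); log Q = -7.603.
E = E° − (0.0592/n) log Q = +1.41 − (0.0592/2)(-7.603) = +1.635 V.

+1.635 V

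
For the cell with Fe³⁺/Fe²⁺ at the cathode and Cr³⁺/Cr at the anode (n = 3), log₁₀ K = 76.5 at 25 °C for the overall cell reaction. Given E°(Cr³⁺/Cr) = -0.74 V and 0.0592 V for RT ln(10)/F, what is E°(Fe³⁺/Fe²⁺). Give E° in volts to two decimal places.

+0.77 V

E°cell = (0.0592/n)·log K = (0.0592/3)(76.5) = +1.510 V.
Since Fe³⁺/Fe²⁺ is the cathode and Cr³⁺/Cr the anode, E°cell = E°(Fe³⁺/Fe²⁺) − E°(Cr³⁺/Cr).
So E°(Fe³⁺/Fe²⁺) = E°cell + E°(Cr³⁺/Cr) = +1.510 + (-0.74) = +0.77 V.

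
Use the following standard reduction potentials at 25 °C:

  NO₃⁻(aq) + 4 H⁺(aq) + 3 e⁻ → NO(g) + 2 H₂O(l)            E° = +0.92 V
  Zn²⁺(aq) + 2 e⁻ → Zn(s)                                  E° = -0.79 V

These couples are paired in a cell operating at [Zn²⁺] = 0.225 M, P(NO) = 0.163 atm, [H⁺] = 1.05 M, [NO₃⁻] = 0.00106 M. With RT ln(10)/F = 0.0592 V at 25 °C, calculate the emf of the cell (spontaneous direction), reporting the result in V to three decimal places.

NO₃⁻/NO is the cathode (higher E°), Zn²⁺/Zn the anode: E°cell = +0.92 − (-0.79) = +1.71 V, n = 6.
Overall: 2 NO₃⁻(aq) + 8 H⁺(aq) + 3 Zn(s) → 2 NO(g) + 4 H₂O(l) + 3 Zn²⁺(aq)
Q = P(NO)^2·[Zn²⁺]^3 / ([NO₃⁻]^2·[H⁺]^8); log Q = 2.261.
E = E° − (0.0592/n) log Q = +1.71 − (0.0592/6)(2.261) = +1.688 V.

+1.688 V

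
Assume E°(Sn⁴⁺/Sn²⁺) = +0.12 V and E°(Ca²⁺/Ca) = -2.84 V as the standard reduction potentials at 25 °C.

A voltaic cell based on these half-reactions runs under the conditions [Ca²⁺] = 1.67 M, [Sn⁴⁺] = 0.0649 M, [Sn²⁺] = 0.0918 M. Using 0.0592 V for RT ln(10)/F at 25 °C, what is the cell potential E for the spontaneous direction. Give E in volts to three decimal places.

Sn⁴⁺/Sn²⁺ is the cathode (higher E°), Ca²⁺/Ca the anode: E°cell = +0.12 − (-2.84) = +2.96 V, n = 2.
Overall: Sn⁴⁺(aq) + Ca(s) → Sn²⁺(aq) + Ca²⁺(aq)
Q = [Sn²⁺]·[Ca²⁺] / ([Sn⁴⁺]); log Q = 0.373.
E = E° − (0.0592/n) log Q = +2.96 − (0.0592/2)(0.373) = +2.949 V.

+2.949 V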